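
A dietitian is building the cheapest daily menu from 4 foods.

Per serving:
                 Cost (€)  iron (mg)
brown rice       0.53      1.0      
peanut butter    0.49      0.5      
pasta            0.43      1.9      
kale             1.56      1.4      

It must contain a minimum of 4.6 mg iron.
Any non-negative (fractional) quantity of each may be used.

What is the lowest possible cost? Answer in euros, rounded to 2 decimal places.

Let x1 = servings of brown rice, x2 = servings of peanut butter, x3 = servings of pasta, x4 = servings of kale.
Minimize 0.53x1 + 0.49x2 + 0.43x3 + 1.56x4 with:
  1x1 + 0.5x2 + 1.9x3 + 1.4x4 ≥ 4.6   (iron)
  x1, x2, x3, x4 ≥ 0.
The optimal basis is {pasta}; brown rice, peanut butter, kale drop out. Binding constraint: iron.
Solving gives x3 = 2.421.
Objective = 0.43·2.421 = 1.0410.

€1.04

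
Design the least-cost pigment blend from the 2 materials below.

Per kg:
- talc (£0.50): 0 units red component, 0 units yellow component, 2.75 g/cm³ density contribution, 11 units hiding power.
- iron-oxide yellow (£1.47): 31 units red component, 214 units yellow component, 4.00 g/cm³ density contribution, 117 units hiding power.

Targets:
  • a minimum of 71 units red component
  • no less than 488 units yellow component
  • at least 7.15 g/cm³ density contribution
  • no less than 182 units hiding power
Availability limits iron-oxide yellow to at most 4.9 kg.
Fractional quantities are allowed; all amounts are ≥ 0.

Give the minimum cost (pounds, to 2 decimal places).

£3.37

Set it up as a linear program. Let x1 = kg of talc, x2 = kg of iron-oxide yellow.
min 0.5x1 + 1.47x2 s.t.:
  31x2 ≥ 71   (red component)
  214x2 ≥ 488   (yellow component)
  2.75x1 + 4x2 ≥ 7.15   (density contribution)
  11x1 + 117x2 ≥ 182   (hiding power)
  x2 ≤ 4.9
  x1, x2 ≥ 0.
The minimum-cost mix takes nothing from talc — only iron-oxide yellow. Binding constraint: red component.
That vertex is x2 = 2.29.
Objective = 1.47·2.29 = 3.3663.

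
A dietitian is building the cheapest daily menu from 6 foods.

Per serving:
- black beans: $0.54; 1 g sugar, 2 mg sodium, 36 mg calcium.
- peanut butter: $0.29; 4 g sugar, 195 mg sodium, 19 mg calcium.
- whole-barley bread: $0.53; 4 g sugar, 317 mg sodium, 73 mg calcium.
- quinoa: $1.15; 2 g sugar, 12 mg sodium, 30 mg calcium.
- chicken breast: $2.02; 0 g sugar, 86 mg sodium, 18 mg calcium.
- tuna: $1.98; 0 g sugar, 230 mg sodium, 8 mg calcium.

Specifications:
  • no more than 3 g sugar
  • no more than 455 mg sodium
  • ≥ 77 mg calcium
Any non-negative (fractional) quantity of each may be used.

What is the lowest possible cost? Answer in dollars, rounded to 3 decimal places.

Set it up as a linear program. Let x1 = servings of black beans, x2 = servings of peanut butter, x3 = servings of whole-barley bread, x4 = servings of quinoa, x5 = servings of chicken breast, x6 = servings of tuna.
Minimize 0.54x1 + 0.29x2 + 0.53x3 + 1.15x4 + 2.02x5 + 1.98x6 subject to:
  1x1 + 4x2 + 4x3 + 2x4 ≤ 3   (sugar)
  2x1 + 195x2 + 317x3 + 12x4 + 86x5 + 230x6 ≤ 455   (sodium)
  36x1 + 19x2 + 73x3 + 30x4 + 18x5 + 8x6 ≥ 77   (calcium)
  x1, x2, x3, x4, x5, x6 ≥ 0.
The optimal basis is {black beans, whole-barley bread}; peanut butter, quinoa, chicken breast, tuna drop out. The sugar and calcium requirements are met with equality.
That vertex is x1 = 1.2535, x3 = 0.43662.
Hence cost = 0.54·1.2535 + 0.53·0.43662 = $0.90830.

$0.908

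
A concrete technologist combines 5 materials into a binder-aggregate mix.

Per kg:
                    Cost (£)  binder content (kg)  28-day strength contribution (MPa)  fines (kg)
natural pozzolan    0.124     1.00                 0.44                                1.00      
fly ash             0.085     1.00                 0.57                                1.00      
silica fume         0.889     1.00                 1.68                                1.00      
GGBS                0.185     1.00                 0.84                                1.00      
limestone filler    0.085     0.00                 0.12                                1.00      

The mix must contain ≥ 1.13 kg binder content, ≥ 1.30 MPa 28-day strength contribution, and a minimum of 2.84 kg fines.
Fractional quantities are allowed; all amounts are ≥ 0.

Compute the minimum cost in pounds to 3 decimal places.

£0.241

Let x1 = kg of natural pozzolan, x2 = kg of fly ash, x3 = kg of silica fume, x4 = kg of GGBS, x5 = kg of limestone filler.
Minimise 0.124x1 + 0.085x2 + 0.889x3 + 0.185x4 + 0.085x5 with:
  1x1 + 1x2 + 1x3 + 1x4 ≥ 1.13   (binder content)
  0.44x1 + 0.57x2 + 1.68x3 + 0.84x4 + 0.12x5 ≥ 1.3   (28-day strength contribution)
  1x1 + 1x2 + 1x3 + 1x4 + 1x5 ≥ 2.84   (fines)
  x1, x2, x3, x4, x5 ≥ 0.
The minimum-cost mix takes nothing from natural pozzolan, silica fume, GGBS — only fly ash, limestone filler. Binding constraints: 28-day strength contribution and fines.
So fly ash = 2.132 kg, limestone filler = 0.7084 kg.
Cost = 0.085·2.132 + 0.085·0.7084 = 0.24143.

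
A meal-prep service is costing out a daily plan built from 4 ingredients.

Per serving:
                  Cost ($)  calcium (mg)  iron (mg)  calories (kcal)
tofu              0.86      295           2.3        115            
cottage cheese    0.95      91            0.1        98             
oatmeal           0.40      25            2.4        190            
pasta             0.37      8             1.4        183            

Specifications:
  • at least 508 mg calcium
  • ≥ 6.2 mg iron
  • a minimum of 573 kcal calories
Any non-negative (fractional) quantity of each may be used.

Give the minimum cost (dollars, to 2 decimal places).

This is a linear program. Let x1 = servings of tofu, x2 = servings of cottage cheese, x3 = servings of oatmeal, x4 = servings of pasta.
Minimize 0.86x1 + 0.95x2 + 0.4x3 + 0.37x4 with:
  295x1 + 91x2 + 25x3 + 8x4 ≥ 508   (calcium)
  2.3x1 + 0.1x2 + 2.4x3 + 1.4x4 ≥ 6.2   (iron)
  115x1 + 98x2 + 190x3 + 183x4 ≥ 573   (calories)
  x1, x2, x3, x4 ≥ 0.
The minimum-cost mix takes nothing from cottage cheese, pasta — only tofu, oatmeal. The calcium and calories requirements are met with equality.
Optimal quantities: tofu = 1.546 servings, oatmeal = 2.08 servings.
Total cost: 0.86·1.546 + 0.4·2.08 = 2.1616.

$2.16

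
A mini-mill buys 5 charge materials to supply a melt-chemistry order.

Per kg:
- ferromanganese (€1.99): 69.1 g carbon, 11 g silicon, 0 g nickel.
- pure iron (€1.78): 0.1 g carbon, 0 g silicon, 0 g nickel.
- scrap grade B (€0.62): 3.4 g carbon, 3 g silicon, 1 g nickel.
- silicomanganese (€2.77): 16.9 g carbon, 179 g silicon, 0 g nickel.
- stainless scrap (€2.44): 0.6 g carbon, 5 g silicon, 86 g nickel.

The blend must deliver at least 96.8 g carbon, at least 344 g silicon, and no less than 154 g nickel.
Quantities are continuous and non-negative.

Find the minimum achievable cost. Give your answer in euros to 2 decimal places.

€11.27

Let x1 = kg of ferromanganese, x2 = kg of pure iron, x3 = kg of scrap grade B, x4 = kg of silicomanganese, x5 = kg of stainless scrap.
Minimize 1.99x1 + 1.78x2 + 0.62x3 + 2.77x4 + 2.44x5 s.t.:
  69.1x1 + 0.1x2 + 3.4x3 + 16.9x4 + 0.6x5 ≥ 96.8   (carbon)
  11x1 + 3x3 + 179x4 + 5x5 ≥ 344   (silicon)
  1x3 + 86x5 ≥ 154   (nickel)
  x1, x2, x3, x4, x5 ≥ 0.
The minimum-cost mix takes nothing from pure iron, scrap grade B — only ferromanganese, silicomanganese, stainless scrap. Binding constraints: carbon, silicon, nickel.
Solving gives x1 = 0.9417, x4 = 1.814, x5 = 1.791.
Hence cost = 1.99·0.9417 + 2.77·1.814 + 2.44·1.791 = €11.2688.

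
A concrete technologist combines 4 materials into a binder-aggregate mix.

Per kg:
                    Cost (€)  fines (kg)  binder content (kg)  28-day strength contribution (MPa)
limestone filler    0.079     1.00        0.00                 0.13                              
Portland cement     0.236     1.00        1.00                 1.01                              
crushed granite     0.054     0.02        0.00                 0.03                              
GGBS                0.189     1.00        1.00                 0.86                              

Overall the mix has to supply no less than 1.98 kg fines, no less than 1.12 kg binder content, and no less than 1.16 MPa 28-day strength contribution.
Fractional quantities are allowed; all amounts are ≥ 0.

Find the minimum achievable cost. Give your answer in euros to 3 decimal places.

€0.292

Let x1 = kg of limestone filler, x2 = kg of Portland cement, x3 = kg of crushed granite, x4 = kg of GGBS.
min 0.079x1 + 0.236x2 + 0.054x3 + 0.189x4 with:
  1x1 + 1x2 + 0.02x3 + 1x4 ≥ 1.98   (fines)
  1x2 + 1x4 ≥ 1.12   (binder content)
  0.13x1 + 1.01x2 + 0.03x3 + 0.86x4 ≥ 1.16   (28-day strength contribution)
  x1, x2, x3, x4 ≥ 0.
The minimum-cost mix takes nothing from Portland cement, crushed granite — only limestone filler, GGBS. The fines and 28-day strength contribution requirements are met with equality.
Solving gives x1 = 0.7436, x4 = 1.236.
Cost = 0.079·0.7436 + 0.189·1.236 = 0.29235.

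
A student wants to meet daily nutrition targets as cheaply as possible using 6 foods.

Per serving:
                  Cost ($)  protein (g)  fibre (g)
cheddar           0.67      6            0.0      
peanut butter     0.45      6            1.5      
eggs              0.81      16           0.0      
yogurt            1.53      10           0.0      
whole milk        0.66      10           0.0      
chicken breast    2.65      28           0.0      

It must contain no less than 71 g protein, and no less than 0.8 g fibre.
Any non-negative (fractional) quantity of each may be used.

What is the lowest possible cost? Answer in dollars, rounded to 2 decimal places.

$3.67

Treat it as an LP. Let x1 = servings of cheddar, x2 = servings of peanut butter, x3 = servings of eggs, x4 = servings of yogurt, x5 = servings of whole milk, x6 = servings of chicken breast.
Minimize 0.67x1 + 0.45x2 + 0.81x3 + 1.53x4 + 0.66x5 + 2.65x6 s.t.:
  6x1 + 6x2 + 16x3 + 10x4 + 10x5 + 28x6 ≥ 71   (protein)
  1.5x2 ≥ 0.8   (fibre)
  x1, x2, x3, x4, x5, x6 ≥ 0.
The optimal basis is {peanut butter, eggs}; cheddar, yogurt, whole milk, chicken breast drop out. Binding constraints: protein and fibre.
Solving gives x2 = 0.5333, x3 = 4.237.
Hence cost = 0.45·0.5333 + 0.81·4.237 = $3.6720.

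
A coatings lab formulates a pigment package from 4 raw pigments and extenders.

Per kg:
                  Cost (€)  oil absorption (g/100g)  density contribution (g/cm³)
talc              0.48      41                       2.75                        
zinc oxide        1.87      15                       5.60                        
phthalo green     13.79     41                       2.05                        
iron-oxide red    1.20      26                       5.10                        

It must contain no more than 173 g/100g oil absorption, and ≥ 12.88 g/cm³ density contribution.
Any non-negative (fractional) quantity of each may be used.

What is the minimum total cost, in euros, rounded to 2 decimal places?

Treat it as an LP. Let x1 = kg of talc, x2 = kg of zinc oxide, x3 = kg of phthalo green, x4 = kg of iron-oxide red.
Minimise 0.48x1 + 1.87x2 + 13.79x3 + 1.2x4 with:
  41x1 + 15x2 + 41x3 + 26x4 ≤ 173   (oil absorption)
  2.75x1 + 5.6x2 + 2.05x3 + 5.1x4 ≥ 12.88   (density contribution)
  x1, x2, x3, x4 ≥ 0.
At the optimum only talc, iron-oxide red are positive (zinc oxide, phthalo green = 0). Binding constraints: oil absorption and density contribution.
That vertex is x1 = 3.978, x4 = 0.3803.
Cost = 0.48·3.978 + 1.2·0.3803 = 2.3658.

€2.37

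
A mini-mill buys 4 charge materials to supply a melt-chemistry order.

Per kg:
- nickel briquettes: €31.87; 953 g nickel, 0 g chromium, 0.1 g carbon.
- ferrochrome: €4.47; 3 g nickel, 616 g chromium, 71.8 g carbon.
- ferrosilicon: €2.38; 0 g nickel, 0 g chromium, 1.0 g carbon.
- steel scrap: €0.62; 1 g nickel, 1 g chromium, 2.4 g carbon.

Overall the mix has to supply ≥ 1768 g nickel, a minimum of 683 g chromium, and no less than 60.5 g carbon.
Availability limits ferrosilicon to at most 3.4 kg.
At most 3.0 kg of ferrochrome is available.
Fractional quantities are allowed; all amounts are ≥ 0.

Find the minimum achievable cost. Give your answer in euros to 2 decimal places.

Let x1 = kg of nickel briquettes, x2 = kg of ferrochrome, x3 = kg of ferrosilicon, x4 = kg of steel scrap.
Minimize 31.87x1 + 4.47x2 + 2.38x3 + 0.62x4 s.t.:
  953x1 + 3x2 + 1x4 ≥ 1768   (nickel)
  616x2 + 1x4 ≥ 683   (chromium)
  0.1x1 + 71.8x2 + 1x3 + 2.4x4 ≥ 60.5   (carbon)
  x3 ≤ 3.4
  x2 ≤ 3
  x1, x2, x3, x4 ≥ 0.
At the optimum only nickel briquettes, ferrochrome are positive (ferrosilicon, steel scrap = 0). The nickel and chromium requirements are met with equality.
So nickel briquettes = 1.8517 kg, ferrochrome = 1.1088 kg.
Objective = 31.87·1.8517 + 4.47·1.1088 = 63.9700.

€63.97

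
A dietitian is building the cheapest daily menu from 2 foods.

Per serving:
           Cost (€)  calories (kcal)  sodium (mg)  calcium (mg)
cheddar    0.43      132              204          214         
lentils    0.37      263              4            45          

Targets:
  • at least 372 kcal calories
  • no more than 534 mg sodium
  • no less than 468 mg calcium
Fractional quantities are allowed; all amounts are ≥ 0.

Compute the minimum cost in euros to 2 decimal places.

Treat it as an LP. Let x1 = servings of cheddar, x2 = servings of lentils.
Minimize 0.43x1 + 0.37x2 subject to:
  132x1 + 263x2 ≥ 372   (calories)
  204x1 + 4x2 ≤ 534   (sodium)
  214x1 + 45x2 ≥ 468   (calcium)
  x1, x2 ≥ 0.
Both inputs are positive at the optimum. The calories and calcium requirements are met with equality.
Optimal quantities: cheddar = 2.112 servings, lentils = 0.3542 servings.
Objective = 0.43·2.112 + 0.37·0.3542 = 1.0392.

€1.04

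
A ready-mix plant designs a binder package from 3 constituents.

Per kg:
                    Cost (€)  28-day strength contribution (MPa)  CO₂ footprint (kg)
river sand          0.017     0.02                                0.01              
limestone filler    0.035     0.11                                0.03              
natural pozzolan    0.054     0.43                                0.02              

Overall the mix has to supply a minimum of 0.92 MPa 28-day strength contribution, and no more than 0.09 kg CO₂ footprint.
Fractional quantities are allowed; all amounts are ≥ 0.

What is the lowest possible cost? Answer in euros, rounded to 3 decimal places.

€0.116

Let x1 = kg of river sand, x2 = kg of limestone filler, x3 = kg of natural pozzolan.
Minimise 0.017x1 + 0.035x2 + 0.054x3 with:
  0.02x1 + 0.11x2 + 0.43x3 ≥ 0.92   (28-day strength contribution)
  0.01x1 + 0.03x2 + 0.02x3 ≤ 0.09   (CO₂ footprint)
  x1, x2, x3 ≥ 0.
The cheapest feasible vertex uses only natural pozzolan; river sand, limestone filler are not used. There the 28-day strength contribution constraint is tight.
Optimal quantities: natural pozzolan = 2.14 kg.
Cost = 0.054·2.14 = 0.11556.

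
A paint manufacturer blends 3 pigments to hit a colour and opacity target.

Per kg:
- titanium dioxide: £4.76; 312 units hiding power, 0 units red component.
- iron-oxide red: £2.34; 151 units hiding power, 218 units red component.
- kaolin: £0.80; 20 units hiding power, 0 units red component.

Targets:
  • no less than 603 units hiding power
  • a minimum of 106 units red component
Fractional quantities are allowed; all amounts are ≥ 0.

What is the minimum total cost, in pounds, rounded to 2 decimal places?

£9.22

Let x1 = kg of titanium dioxide, x2 = kg of iron-oxide red, x3 = kg of kaolin.
Minimise 4.76x1 + 2.34x2 + 0.8x3 s.t.:
  312x1 + 151x2 + 20x3 ≥ 603   (hiding power)
  218x2 ≥ 106   (red component)
  x1, x2, x3 ≥ 0.
The minimum-cost mix takes nothing from kaolin — only titanium dioxide, iron-oxide red. The hiding power and red component requirements are met with equality.
So titanium dioxide = 1.697 kg, iron-oxide red = 0.4862 kg.
Hence cost = 4.76·1.697 + 2.34·0.4862 = £9.2154.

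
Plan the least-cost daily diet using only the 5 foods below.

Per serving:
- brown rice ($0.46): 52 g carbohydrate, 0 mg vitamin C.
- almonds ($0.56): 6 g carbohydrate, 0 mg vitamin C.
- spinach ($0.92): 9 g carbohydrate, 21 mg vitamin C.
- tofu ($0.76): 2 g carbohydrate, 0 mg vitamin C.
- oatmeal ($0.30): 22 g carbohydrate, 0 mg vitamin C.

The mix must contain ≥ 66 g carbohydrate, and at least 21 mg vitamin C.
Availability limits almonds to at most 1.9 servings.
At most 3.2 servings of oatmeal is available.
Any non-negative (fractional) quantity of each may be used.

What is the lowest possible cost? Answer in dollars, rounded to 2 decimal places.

Let x1 = servings of brown rice, x2 = servings of almonds, x3 = servings of spinach, x4 = servings of tofu, x5 = servings of oatmeal.
min 0.46x1 + 0.56x2 + 0.92x3 + 0.76x4 + 0.3x5 s.t.:
  52x1 + 6x2 + 9x3 + 2x4 + 22x5 ≥ 66   (carbohydrate)
  21x3 ≥ 21   (vitamin C)
  x2 ≤ 1.9
  x5 ≤ 3.2
  x1, x2, x3, x4, x5 ≥ 0.
The minimum-cost mix takes nothing from almonds, tofu, oatmeal — only brown rice, spinach. There the carbohydrate and vitamin C constraints are tight.
That vertex is x1 = 1.096, x3 = 1.
Objective = 0.46·1.096 + 0.92·1 = 1.4242.

$1.42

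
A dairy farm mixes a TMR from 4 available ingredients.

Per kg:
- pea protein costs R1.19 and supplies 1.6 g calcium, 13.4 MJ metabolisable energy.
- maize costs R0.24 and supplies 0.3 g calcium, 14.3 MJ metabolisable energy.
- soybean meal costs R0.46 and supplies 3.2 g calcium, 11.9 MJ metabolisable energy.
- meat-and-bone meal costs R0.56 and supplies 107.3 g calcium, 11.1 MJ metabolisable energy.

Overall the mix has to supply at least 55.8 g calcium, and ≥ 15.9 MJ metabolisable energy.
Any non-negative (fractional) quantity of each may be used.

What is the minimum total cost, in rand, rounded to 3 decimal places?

Let x1 = kg of pea protein, x2 = kg of maize, x3 = kg of soybean meal, x4 = kg of meat-and-bone meal.
min 1.19x1 + 0.24x2 + 0.46x3 + 0.56x4 with:
  1.6x1 + 0.3x2 + 3.2x3 + 107.3x4 ≥ 55.8   (calcium)
  13.4x1 + 14.3x2 + 11.9x3 + 11.1x4 ≥ 15.9   (metabolisable energy)
  x1, x2, x3, x4 ≥ 0.
At the optimum only maize, meat-and-bone meal are positive (pea protein, soybean meal = 0). Binding constraints: calcium and metabolisable energy.
So maize = 0.7098 kg, meat-and-bone meal = 0.5181 kg.
Total cost: 0.24·0.7098 + 0.56·0.5181 = 0.46049.

R0.460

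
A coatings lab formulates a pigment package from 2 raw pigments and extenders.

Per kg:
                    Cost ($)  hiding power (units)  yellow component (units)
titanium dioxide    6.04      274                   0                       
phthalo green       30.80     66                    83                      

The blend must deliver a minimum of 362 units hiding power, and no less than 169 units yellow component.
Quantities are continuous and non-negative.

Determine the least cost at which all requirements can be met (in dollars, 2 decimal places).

$67.73

Set it up as a linear program. Let x1 = kg of titanium dioxide, x2 = kg of phthalo green.
Minimize 6.04x1 + 30.8x2 subject to:
  274x1 + 66x2 ≥ 362   (hiding power)
  83x2 ≥ 169   (yellow component)
  x1, x2 ≥ 0.
Both inputs are positive at the optimum. There the hiding power and yellow component constraints are tight.
So titanium dioxide = 0.8307 kg, phthalo green = 2.036 kg.
Cost = 6.04·0.8307 + 30.8·2.036 = 67.7262.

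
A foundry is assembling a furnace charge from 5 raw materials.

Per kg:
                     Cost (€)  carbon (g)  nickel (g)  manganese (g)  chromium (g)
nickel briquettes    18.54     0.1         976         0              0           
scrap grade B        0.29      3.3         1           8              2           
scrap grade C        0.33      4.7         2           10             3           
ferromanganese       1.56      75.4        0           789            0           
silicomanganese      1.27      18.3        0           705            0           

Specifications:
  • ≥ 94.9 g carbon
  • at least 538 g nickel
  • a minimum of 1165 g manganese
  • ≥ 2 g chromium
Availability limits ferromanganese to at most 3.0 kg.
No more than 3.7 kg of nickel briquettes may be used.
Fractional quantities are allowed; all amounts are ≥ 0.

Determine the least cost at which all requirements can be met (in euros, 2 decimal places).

€12.66

Let x1 = kg of nickel briquettes, x2 = kg of scrap grade B, x3 = kg of scrap grade C, x4 = kg of ferromanganese, x5 = kg of silicomanganese.
Minimise 18.54x1 + 0.29x2 + 0.33x3 + 1.56x4 + 1.27x5 with:
  0.1x1 + 3.3x2 + 4.7x3 + 75.4x4 + 18.3x5 ≥ 94.9   (carbon)
  976x1 + 1x2 + 2x3 ≥ 538   (nickel)
  8x2 + 10x3 + 789x4 + 705x5 ≥ 1165   (manganese)
  2x2 + 3x3 ≥ 2   (chromium)
  x4 ≤ 3
  x1 ≤ 3.7
  x1, x2, x3, x4, x5 ≥ 0.
The minimum-cost mix takes nothing from scrap grade B — only nickel briquettes, scrap grade C, ferromanganese, silicomanganese. Binding constraints: carbon, nickel, manganese, chromium.
That vertex is x1 = 0.5499, x3 = 0.6667, x4 = 1.122, x5 = 0.3868.
Cost = 18.54·0.5499 + 0.33·0.6667 + 1.56·1.122 + 1.27·0.3868 = 12.6567.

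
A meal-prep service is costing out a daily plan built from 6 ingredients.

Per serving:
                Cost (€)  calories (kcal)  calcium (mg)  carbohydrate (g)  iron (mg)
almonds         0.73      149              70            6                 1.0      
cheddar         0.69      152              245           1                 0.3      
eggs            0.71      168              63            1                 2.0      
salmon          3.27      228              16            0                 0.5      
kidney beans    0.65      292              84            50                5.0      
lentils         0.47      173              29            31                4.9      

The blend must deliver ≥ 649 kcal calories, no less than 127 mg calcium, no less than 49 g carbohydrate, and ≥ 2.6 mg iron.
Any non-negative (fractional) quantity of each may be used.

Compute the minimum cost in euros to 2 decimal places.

€1.44

Treat it as an LP. Let x1 = servings of almonds, x2 = servings of cheddar, x3 = servings of eggs, x4 = servings of salmon, x5 = servings of kidney beans, x6 = servings of lentils.
Minimize 0.73x1 + 0.69x2 + 0.71x3 + 3.27x4 + 0.65x5 + 0.47x6 subject to:
  149x1 + 152x2 + 168x3 + 228x4 + 292x5 + 173x6 ≥ 649   (calories)
  70x1 + 245x2 + 63x3 + 16x4 + 84x5 + 29x6 ≥ 127   (calcium)
  6x1 + 1x2 + 1x3 + 50x5 + 31x6 ≥ 49   (carbohydrate)
  1x1 + 0.3x2 + 2x3 + 0.5x4 + 5x5 + 4.9x6 ≥ 2.6   (iron)
  x1, x2, x3, x4, x5, x6 ≥ 0.
The cheapest feasible vertex uses only kidney beans; almonds, cheddar, eggs, salmon, lentils are not used. The calories requirement is met with equality.
That vertex is x5 = 2.223.
Hence cost = 0.65·2.223 = €1.44495.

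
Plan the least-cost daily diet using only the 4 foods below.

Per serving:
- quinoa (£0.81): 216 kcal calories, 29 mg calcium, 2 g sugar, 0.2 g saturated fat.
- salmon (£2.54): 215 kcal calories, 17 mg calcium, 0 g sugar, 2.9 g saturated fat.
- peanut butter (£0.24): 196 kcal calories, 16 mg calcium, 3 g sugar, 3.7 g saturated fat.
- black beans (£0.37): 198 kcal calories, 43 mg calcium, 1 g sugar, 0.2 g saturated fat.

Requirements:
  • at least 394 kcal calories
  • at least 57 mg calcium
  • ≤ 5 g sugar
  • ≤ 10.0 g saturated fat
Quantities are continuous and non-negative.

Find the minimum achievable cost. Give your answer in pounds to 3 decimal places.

£0.600

Let x1 = servings of quinoa, x2 = servings of salmon, x3 = servings of peanut butter, x4 = servings of black beans.
Minimize 0.81x1 + 2.54x2 + 0.24x3 + 0.37x4 subject to:
  216x1 + 215x2 + 196x3 + 198x4 ≥ 394   (calories)
  29x1 + 17x2 + 16x3 + 43x4 ≥ 57   (calcium)
  2x1 + 3x3 + 1x4 ≤ 5   (sugar)
  0.2x1 + 2.9x2 + 3.7x3 + 0.2x4 ≤ 10   (saturated fat)
  x1, x2, x3, x4 ≥ 0.
The minimum-cost mix takes nothing from quinoa, salmon — only peanut butter, black beans. The calories and calcium requirements are met with equality.
Optimal quantities: peanut butter = 1.075 servings, black beans = 0.9255 servings.
Cost = 0.24·1.075 + 0.37·0.9255 = 0.60044.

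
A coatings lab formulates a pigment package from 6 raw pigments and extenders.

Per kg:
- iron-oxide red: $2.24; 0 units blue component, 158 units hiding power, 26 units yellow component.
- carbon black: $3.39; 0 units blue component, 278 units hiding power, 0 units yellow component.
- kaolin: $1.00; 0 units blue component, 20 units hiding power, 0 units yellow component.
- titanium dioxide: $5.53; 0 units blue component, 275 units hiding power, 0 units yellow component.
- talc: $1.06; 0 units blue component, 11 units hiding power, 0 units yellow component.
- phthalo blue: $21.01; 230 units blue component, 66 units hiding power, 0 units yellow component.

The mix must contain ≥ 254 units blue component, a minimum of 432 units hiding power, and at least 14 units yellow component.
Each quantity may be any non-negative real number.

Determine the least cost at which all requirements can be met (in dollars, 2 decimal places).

$27.75

This is a linear program. Let x1 = kg of iron-oxide red, x2 = kg of carbon black, x3 = kg of kaolin, x4 = kg of titanium dioxide, x5 = kg of talc, x6 = kg of phthalo blue.
Minimize 2.24x1 + 3.39x2 + 1x3 + 5.53x4 + 1.06x5 + 21.01x6 s.t.:
  230x6 ≥ 254   (blue component)
  158x1 + 278x2 + 20x3 + 275x4 + 11x5 + 66x6 ≥ 432   (hiding power)
  26x1 ≥ 14   (yellow component)
  x1, x2, x3, x4, x5, x6 ≥ 0.
The optimal basis is {iron-oxide red, carbon black, phthalo blue}; kaolin, titanium dioxide, talc drop out. There the blue component, hiding power, yellow component constraints are tight.
Solving gives x1 = 0.53846, x2 = 0.98574, x6 = 1.1043.
Cost = 2.24·0.53846 + 3.39·0.98574 + 21.01·1.1043 = 27.7492.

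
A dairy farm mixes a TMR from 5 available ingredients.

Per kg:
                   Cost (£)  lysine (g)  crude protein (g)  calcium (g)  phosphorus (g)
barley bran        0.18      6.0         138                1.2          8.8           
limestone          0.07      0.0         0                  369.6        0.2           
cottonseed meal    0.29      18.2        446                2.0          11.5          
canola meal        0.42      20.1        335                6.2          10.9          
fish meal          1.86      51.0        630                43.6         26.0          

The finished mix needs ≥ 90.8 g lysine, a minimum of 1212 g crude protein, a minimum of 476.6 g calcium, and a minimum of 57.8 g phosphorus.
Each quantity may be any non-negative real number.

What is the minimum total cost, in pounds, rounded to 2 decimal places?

Set it up as a linear program. Let x1 = kg of barley bran, x2 = kg of limestone, x3 = kg of cottonseed meal, x4 = kg of canola meal, x5 = kg of fish meal.
min 0.18x1 + 0.07x2 + 0.29x3 + 0.42x4 + 1.86x5 with:
  6x1 + 18.2x3 + 20.1x4 + 51x5 ≥ 90.8   (lysine)
  138x1 + 446x3 + 335x4 + 630x5 ≥ 1212   (crude protein)
  1.2x1 + 369.6x2 + 2x3 + 6.2x4 + 43.6x5 ≥ 476.6   (calcium)
  8.8x1 + 0.2x2 + 11.5x3 + 10.9x4 + 26x5 ≥ 57.8   (phosphorus)
  x1, x2, x3, x4, x5 ≥ 0.
The cheapest feasible vertex uses only barley bran, limestone, cottonseed meal; canola meal, fish meal are not used. There the lysine, calcium, phosphorus constraints are tight.
So barley bran = 0.03472 kg, limestone = 1.262 kg, cottonseed meal = 4.978 kg.
Hence cost = 0.18·0.03472 + 0.07·1.262 + 0.29·4.978 = £1.5382.

£1.54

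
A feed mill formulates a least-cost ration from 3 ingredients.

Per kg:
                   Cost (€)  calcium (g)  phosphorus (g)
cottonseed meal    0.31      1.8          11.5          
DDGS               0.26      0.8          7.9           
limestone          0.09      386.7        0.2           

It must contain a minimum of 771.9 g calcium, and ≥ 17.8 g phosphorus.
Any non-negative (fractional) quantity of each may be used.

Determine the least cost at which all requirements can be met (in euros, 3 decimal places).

€0.648

Let x1 = kg of cottonseed meal, x2 = kg of DDGS, x3 = kg of limestone.
Minimize 0.31x1 + 0.26x2 + 0.09x3 subject to:
  1.8x1 + 0.8x2 + 386.7x3 ≥ 771.9   (calcium)
  11.5x1 + 7.9x2 + 0.2x3 ≥ 17.8   (phosphorus)
  x1, x2, x3 ≥ 0.
At the optimum only cottonseed meal, limestone are positive (DDGS = 0). There the calcium and phosphorus constraints are tight.
Optimal quantities: cottonseed meal = 1.513 kg, limestone = 1.989 kg.
Objective = 0.31·1.513 + 0.09·1.989 = 0.64804.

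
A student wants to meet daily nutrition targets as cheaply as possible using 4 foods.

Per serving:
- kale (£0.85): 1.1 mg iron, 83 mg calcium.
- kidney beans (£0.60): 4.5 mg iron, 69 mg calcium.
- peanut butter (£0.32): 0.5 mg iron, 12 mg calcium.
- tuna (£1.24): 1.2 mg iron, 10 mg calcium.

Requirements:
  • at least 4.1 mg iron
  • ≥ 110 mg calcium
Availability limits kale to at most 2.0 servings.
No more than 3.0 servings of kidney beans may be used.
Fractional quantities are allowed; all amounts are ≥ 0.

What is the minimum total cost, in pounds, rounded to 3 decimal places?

Let x1 = servings of kale, x2 = servings of kidney beans, x3 = servings of peanut butter, x4 = servings of tuna.
Minimize 0.85x1 + 0.6x2 + 0.32x3 + 1.24x4 with:
  1.1x1 + 4.5x2 + 0.5x3 + 1.2x4 ≥ 4.1   (iron)
  83x1 + 69x2 + 12x3 + 10x4 ≥ 110   (calcium)
  x1 ≤ 2
  x2 ≤ 3
  x1, x2, x3, x4 ≥ 0.
At the optimum only kidney beans is positive (kale, peanut butter, tuna = 0). There the calcium constraint is tight.
That vertex is x2 = 1.5942.
Objective = 0.6·1.5942 = 0.95652.

£0.957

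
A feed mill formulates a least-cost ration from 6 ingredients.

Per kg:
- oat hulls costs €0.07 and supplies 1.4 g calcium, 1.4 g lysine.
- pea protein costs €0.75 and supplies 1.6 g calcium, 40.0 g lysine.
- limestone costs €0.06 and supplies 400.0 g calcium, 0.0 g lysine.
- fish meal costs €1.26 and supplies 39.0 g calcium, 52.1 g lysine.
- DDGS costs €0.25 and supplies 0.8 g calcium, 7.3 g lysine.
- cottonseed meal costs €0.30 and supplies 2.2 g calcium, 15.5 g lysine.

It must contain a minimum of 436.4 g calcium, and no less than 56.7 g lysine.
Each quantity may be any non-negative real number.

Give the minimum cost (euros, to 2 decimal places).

Treat it as an LP. Let x1 = kg of oat hulls, x2 = kg of pea protein, x3 = kg of limestone, x4 = kg of fish meal, x5 = kg of DDGS, x6 = kg of cottonseed meal.
Minimize 0.07x1 + 0.75x2 + 0.06x3 + 1.26x4 + 0.25x5 + 0.3x6 subject to:
  1.4x1 + 1.6x2 + 400x3 + 39x4 + 0.8x5 + 2.2x6 ≥ 436.4   (calcium)
  1.4x1 + 40x2 + 52.1x4 + 7.3x5 + 15.5x6 ≥ 56.7   (lysine)
  x1, x2, x3, x4, x5, x6 ≥ 0.
The cheapest feasible vertex uses only pea protein, limestone; oat hulls, fish meal, DDGS, cottonseed meal are not used. The calcium and lysine requirements are met with equality.
Solving gives x2 = 1.417, x3 = 1.085.
Objective = 0.75·1.417 + 0.06·1.085 = 1.1279.

€1.13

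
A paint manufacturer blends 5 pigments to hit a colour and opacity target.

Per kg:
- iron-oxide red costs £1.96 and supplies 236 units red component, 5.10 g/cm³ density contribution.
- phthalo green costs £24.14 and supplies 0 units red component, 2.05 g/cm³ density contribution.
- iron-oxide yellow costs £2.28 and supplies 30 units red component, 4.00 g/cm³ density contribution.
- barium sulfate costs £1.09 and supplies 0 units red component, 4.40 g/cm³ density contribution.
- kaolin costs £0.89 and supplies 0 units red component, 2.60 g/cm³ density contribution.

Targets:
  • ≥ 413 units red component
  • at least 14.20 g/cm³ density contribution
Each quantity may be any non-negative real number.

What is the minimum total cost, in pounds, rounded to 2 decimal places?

Let x1 = kg of iron-oxide red, x2 = kg of phthalo green, x3 = kg of iron-oxide yellow, x4 = kg of barium sulfate, x5 = kg of kaolin.
Minimize 1.96x1 + 24.14x2 + 2.28x3 + 1.09x4 + 0.89x5 subject to:
  236x1 + 30x3 ≥ 413   (red component)
  5.1x1 + 2.05x2 + 4x3 + 4.4x4 + 2.6x5 ≥ 14.2   (density contribution)
  x1, x2, x3, x4, x5 ≥ 0.
The minimum-cost mix takes nothing from phthalo green, iron-oxide yellow, kaolin — only iron-oxide red, barium sulfate. Binding constraints: red component and density contribution.
Solving gives x1 = 1.75, x4 = 1.199.
Cost = 1.96·1.75 + 1.09·1.199 = 4.7369.

£4.74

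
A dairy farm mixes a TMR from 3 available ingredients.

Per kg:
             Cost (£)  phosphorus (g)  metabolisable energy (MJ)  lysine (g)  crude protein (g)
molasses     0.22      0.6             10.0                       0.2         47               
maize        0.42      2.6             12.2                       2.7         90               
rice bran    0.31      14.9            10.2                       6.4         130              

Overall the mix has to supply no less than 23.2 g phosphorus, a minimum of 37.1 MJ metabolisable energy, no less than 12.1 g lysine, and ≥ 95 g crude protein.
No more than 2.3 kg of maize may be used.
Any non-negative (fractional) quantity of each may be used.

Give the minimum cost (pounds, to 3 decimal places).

Set it up as a linear program. Let x1 = kg of molasses, x2 = kg of maize, x3 = kg of rice bran.
min 0.22x1 + 0.42x2 + 0.31x3 s.t.:
  0.6x1 + 2.6x2 + 14.9x3 ≥ 23.2   (phosphorus)
  10x1 + 12.2x2 + 10.2x3 ≥ 37.1   (metabolisable energy)
  0.2x1 + 2.7x2 + 6.4x3 ≥ 12.1   (lysine)
  47x1 + 90x2 + 130x3 ≥ 95   (crude protein)
  x2 ≤ 2.3
  x1, x2, x3 ≥ 0.
At the optimum only molasses, rice bran are positive (maize = 0). There the metabolisable energy and lysine constraints are tight.
Optimal quantities: molasses = 1.84 kg, rice bran = 1.833 kg.
Objective = 0.22·1.84 + 0.31·1.833 = 0.97303.

£0.973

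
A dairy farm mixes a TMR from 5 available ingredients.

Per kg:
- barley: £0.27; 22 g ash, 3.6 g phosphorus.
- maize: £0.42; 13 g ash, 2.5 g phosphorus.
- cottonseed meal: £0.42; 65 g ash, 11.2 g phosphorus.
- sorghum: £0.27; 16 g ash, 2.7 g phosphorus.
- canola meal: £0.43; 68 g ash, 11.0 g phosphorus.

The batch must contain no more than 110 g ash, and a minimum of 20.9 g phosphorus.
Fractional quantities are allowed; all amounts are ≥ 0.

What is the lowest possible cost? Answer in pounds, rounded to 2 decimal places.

£3.23

Treat it as an LP. Let x1 = kg of barley, x2 = kg of maize, x3 = kg of cottonseed meal, x4 = kg of sorghum, x5 = kg of canola meal.
Minimize 0.27x1 + 0.42x2 + 0.42x3 + 0.27x4 + 0.43x5 s.t.:
  22x1 + 13x2 + 65x3 + 16x4 + 68x5 ≤ 110   (ash)
  3.6x1 + 2.5x2 + 11.2x3 + 2.7x4 + 11x5 ≥ 20.9   (phosphorus)
  x1, x2, x3, x4, x5 ≥ 0.
The cheapest feasible vertex uses only maize, cottonseed meal; barley, sorghum, canola meal are not used. There the ash and phosphorus constraints are tight.
So maize = 7.485 kg, cottonseed meal = 0.1953 kg.
Cost = 0.42·7.485 + 0.42·0.1953 = 3.2257.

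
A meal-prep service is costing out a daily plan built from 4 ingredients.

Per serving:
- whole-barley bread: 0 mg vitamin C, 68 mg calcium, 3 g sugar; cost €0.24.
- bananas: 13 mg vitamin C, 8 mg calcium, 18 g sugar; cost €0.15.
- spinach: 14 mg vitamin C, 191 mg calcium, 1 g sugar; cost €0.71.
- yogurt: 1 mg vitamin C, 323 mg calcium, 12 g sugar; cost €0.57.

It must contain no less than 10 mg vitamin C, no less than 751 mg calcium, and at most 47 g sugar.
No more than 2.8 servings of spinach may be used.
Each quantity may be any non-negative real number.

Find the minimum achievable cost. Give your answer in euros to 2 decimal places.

€1.41

Set it up as a linear program. Let x1 = servings of whole-barley bread, x2 = servings of bananas, x3 = servings of spinach, x4 = servings of yogurt.
min 0.24x1 + 0.15x2 + 0.71x3 + 0.57x4 subject to:
  13x2 + 14x3 + 1x4 ≥ 10   (vitamin C)
  68x1 + 8x2 + 191x3 + 323x4 ≥ 751   (calcium)
  3x1 + 18x2 + 1x3 + 12x4 ≤ 47   (sugar)
  x3 ≤ 2.8
  x1, x2, x3, x4 ≥ 0.
The cheapest feasible vertex uses only bananas, yogurt; whole-barley bread, spinach are not used. Binding constraints: vitamin C and calcium.
Solving gives x2 = 0.5915, x4 = 2.31.
Cost = 0.15·0.5915 + 0.57·2.31 = 1.4054.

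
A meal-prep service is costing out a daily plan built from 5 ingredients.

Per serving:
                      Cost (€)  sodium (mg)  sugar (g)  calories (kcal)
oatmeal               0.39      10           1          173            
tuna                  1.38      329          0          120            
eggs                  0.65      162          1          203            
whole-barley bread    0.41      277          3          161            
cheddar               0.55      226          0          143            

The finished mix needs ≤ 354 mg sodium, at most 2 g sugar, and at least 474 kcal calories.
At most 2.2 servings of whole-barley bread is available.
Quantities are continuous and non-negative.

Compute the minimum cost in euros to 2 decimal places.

Set it up as a linear program. Let x1 = servings of oatmeal, x2 = servings of tuna, x3 = servings of eggs, x4 = servings of whole-barley bread, x5 = servings of cheddar.
Minimize 0.39x1 + 1.38x2 + 0.65x3 + 0.41x4 + 0.55x5 s.t.:
  10x1 + 329x2 + 162x3 + 277x4 + 226x5 ≤ 354   (sodium)
  1x1 + 1x3 + 3x4 ≤ 2   (sugar)
  173x1 + 120x2 + 203x3 + 161x4 + 143x5 ≥ 474   (calories)
  x4 ≤ 2.2
  x1, x2, x3, x4, x5 ≥ 0.
The cheapest feasible vertex uses only oatmeal, cheddar; tuna, eggs, whole-barley bread are not used. There the sugar and calories constraints are tight.
So oatmeal = 2 servings, cheddar = 0.8951 servings.
Hence cost = 0.39·2 + 0.55·0.8951 = €1.2723.

€1.27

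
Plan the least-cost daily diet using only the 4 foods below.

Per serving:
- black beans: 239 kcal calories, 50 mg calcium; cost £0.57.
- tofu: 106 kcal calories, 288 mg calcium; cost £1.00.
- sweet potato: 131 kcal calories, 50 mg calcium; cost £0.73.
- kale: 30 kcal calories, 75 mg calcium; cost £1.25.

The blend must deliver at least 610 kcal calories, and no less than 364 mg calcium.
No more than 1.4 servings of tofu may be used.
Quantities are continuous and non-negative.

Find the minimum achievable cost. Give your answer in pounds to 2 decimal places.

£2.12

Treat it as an LP. Let x1 = servings of black beans, x2 = servings of tofu, x3 = servings of sweet potato, x4 = servings of kale.
Minimise 0.57x1 + 1x2 + 0.73x3 + 1.25x4 with:
  239x1 + 106x2 + 131x3 + 30x4 ≥ 610   (calories)
  50x1 + 288x2 + 50x3 + 75x4 ≥ 364   (calcium)
  x2 ≤ 1.4
  x1, x2, x3, x4 ≥ 0.
The minimum-cost mix takes nothing from sweet potato, kale — only black beans, tofu. There the calories and calcium constraints are tight.
Solving gives x1 = 2.158, x2 = 0.8893.
Objective = 0.57·2.158 + 1·0.8893 = 2.1194.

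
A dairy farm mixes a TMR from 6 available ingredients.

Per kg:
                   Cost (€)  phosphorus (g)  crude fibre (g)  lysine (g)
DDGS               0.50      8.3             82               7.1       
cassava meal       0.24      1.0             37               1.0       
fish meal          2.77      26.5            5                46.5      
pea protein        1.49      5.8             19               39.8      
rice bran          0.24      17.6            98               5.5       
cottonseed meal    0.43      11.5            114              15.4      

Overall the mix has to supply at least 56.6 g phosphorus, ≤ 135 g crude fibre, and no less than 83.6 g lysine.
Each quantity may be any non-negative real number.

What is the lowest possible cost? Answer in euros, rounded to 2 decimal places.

This is a linear program. Let x1 = kg of DDGS, x2 = kg of cassava meal, x3 = kg of fish meal, x4 = kg of pea protein, x5 = kg of rice bran, x6 = kg of cottonseed meal.
Minimise 0.5x1 + 0.24x2 + 2.77x3 + 1.49x4 + 0.24x5 + 0.43x6 subject to:
  8.3x1 + 1x2 + 26.5x3 + 5.8x4 + 17.6x5 + 11.5x6 ≥ 56.6   (phosphorus)
  82x1 + 37x2 + 5x3 + 19x4 + 98x5 + 114x6 ≤ 135   (crude fibre)
  7.1x1 + 1x2 + 46.5x3 + 39.8x4 + 5.5x5 + 15.4x6 ≥ 83.6   (lysine)
  x1, x2, x3, x4, x5, x6 ≥ 0.
At the optimum only fish meal, pea protein, rice bran are positive (DDGS, cassava meal, cottonseed meal = 0). Binding constraints: phosphorus, crude fibre, lysine.
So fish meal = 1.216 kg, pea protein = 0.5117 kg, rice bran = 1.216 kg.
Hence cost = 2.77·1.216 + 1.49·0.5117 + 0.24·1.216 = €4.4226.

€4.42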